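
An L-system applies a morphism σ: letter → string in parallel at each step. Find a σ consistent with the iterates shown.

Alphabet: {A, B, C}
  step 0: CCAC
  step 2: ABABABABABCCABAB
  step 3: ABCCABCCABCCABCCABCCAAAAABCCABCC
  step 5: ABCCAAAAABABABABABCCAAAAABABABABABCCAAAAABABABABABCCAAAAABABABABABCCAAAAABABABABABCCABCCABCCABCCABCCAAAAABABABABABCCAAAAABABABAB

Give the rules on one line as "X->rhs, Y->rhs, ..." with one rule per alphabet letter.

  step 2 ⇒ step 3: ABABABABABCCABAB ⇒ AB·CC·AB·CC·AB·CC·AB·CC·AB·CC·AA·AA·AB·CC·AB·CC
    A ↦ AB
    B ↦ CC
    C ↦ AA

A->AB, B->CC, C->AA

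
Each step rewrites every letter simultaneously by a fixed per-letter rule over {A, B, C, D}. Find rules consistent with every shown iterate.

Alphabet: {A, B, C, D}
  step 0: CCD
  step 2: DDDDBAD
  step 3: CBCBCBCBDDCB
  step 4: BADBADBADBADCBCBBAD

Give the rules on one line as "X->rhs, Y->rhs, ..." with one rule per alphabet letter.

  step 3 ⇒ step 4: CBCBCBCBDDCB ⇒ BA·D·BA·D·BA·D·BA·D·CB·CB·BA·D
    B ↦ D
    C ↦ BA
    D ↦ CB
  step 2 ⇒ step 3: DDDDBAD ⇒ CB·CB·CB·CB·D·D·CB
    A ↦ D

A->D, B->D, C->BA, D->CB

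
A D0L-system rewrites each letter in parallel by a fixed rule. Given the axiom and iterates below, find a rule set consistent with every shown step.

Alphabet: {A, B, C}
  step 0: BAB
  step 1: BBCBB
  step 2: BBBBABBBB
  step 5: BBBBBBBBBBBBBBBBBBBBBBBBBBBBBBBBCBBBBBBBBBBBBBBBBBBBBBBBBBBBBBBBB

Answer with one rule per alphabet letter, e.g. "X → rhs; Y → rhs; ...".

A->C, B->BB, C->A

  step 1 ⇒ step 2: BBCBB ⇒ BB·BB·A·BB·BB
    B ↦ BB
    C ↦ A
  step 0 ⇒ step 1: BAB ⇒ BB·C·BB
    A ↦ C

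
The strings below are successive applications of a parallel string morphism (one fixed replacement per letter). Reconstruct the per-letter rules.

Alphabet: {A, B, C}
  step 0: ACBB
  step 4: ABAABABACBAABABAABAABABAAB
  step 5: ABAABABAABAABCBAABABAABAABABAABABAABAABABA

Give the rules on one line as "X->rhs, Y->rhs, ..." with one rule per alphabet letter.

  step 4 ⇒ step 5: ABAABABACBAABABAABAABABAAB ⇒ AB·A·AB·AB·A·AB·A·AB·CB·A·AB·AB·A·AB·A·AB·AB·A·AB·AB·A·AB·A·AB·AB·A
    A ↦ AB
    B ↦ A
    C ↦ CB

A->AB, B->A, C->CB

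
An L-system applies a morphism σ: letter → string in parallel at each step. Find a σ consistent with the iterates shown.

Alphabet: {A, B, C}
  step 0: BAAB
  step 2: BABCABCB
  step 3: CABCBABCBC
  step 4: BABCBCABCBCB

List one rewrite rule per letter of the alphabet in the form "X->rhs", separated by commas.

A->AB, B->C, C->B

  step 3 ⇒ step 4: CABCBABCBC ⇒ B·AB·C·B·C·AB·C·B·C·B
    A ↦ AB
    B ↦ C
    C ↦ B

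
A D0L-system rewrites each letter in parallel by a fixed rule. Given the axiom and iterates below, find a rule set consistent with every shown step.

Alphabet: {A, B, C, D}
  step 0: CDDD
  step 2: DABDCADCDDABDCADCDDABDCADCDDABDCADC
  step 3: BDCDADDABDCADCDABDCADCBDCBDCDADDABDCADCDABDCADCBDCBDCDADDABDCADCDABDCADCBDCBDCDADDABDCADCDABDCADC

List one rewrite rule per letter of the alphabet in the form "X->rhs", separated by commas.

A->DA, B->DDA, C->ADC, D->BDC

  step 2 ⇒ step 3: DABDCADCDDABDCADCDDABDCADCDDABDCADC ⇒ BDC·DA·DDA·BDC·ADC·DA·BDC·ADC·BDC·BDC·DA·DDA·BDC·ADC·DA·BDC·ADC·BDC·BDC·DA·DDA·BDC·ADC·DA·BDC·ADC·BDC·BDC·DA·DDA·BDC·ADC·DA·BDC·ADC
    A ↦ DA
    B ↦ DDA
    C ↦ ADC
    D ↦ BDC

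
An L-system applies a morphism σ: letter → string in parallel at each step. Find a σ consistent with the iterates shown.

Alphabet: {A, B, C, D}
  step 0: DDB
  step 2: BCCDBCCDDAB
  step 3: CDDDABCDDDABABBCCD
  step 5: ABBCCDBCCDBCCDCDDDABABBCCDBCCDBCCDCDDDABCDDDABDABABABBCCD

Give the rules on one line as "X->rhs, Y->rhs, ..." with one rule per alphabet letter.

  step 2 ⇒ step 3: BCCDBCCDDAB ⇒ CD·D·D·AB·CD·D·D·AB·AB·BC·CD
    A ↦ BC
    B ↦ CD
    C ↦ D
    D ↦ AB

A->BC, B->CD, C->D, D->AB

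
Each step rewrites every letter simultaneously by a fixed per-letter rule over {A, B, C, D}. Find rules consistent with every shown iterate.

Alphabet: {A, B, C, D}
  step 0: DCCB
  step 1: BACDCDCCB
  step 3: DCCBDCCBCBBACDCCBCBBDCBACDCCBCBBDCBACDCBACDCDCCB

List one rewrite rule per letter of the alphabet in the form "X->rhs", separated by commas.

  step 0 ⇒ step 1: DCCB ⇒ BAC·DC·DC·CB
    B ↦ CB
    C ↦ DC
    D ↦ BAC
    A ↦ CBB  (constrained at step 1)

A->CBB, B->CB, C->DC, D->BAC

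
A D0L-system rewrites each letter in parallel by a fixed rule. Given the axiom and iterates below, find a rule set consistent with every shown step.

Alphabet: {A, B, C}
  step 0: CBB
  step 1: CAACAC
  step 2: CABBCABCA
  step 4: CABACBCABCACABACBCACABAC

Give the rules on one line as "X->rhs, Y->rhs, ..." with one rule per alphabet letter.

A->B, B->AC, C->CA

  step 1 ⇒ step 2: CAACAC ⇒ CA·B·B·CA·B·CA
    A ↦ B
    C ↦ CA
  step 0 ⇒ step 1: CBB ⇒ CA·AC·AC
    B ↦ AC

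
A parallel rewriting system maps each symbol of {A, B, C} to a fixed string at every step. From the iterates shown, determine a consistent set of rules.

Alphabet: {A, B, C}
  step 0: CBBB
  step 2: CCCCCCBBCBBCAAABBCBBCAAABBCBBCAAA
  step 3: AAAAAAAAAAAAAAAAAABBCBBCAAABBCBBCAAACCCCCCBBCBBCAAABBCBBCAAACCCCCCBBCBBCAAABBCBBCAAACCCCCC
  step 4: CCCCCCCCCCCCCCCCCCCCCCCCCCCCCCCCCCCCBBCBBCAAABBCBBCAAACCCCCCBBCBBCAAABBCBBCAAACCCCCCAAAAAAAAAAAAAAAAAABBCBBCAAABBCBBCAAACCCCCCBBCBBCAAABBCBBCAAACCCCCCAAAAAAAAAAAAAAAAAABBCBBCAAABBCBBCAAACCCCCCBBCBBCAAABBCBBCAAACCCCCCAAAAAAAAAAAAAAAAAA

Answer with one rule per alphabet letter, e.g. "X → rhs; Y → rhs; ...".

  step 3 ⇒ step 4: AAAAAAAAAAAAAAAAAABBCBBCAAABBCBBCAAACCCCCCBBCBBCAAABBCBBCAAACCCCCCBBCBBCAAABBCBBCAAACCCCCC ⇒ CC·CC·CC·CC·CC·CC·CC·CC·CC·CC·CC·CC·CC·CC·CC·CC·CC·CC·BBC·BBC·AAA·BBC·BBC·AAA·CC·CC·CC·BBC·BBC·AAA·BBC·BBC·AAA·CC·CC·CC·AAA·AAA·AAA·AAA·AAA·AAA·BBC·BBC·AAA·BBC·BBC·AAA·CC·CC·CC·BBC·BBC·AAA·BBC·BBC·AAA·CC·CC·CC·AAA·AAA·AAA·AAA·AAA·AAA·BBC·BBC·AAA·BBC·BBC·AAA·CC·CC·CC·BBC·BBC·AAA·BBC·BBC·AAA·CC·CC·CC·AAA·AAA·AAA·AAA·AAA·AAA
    A ↦ CC
    B ↦ BBC
    C ↦ AAA

A->CC, B->BBC, C->AAA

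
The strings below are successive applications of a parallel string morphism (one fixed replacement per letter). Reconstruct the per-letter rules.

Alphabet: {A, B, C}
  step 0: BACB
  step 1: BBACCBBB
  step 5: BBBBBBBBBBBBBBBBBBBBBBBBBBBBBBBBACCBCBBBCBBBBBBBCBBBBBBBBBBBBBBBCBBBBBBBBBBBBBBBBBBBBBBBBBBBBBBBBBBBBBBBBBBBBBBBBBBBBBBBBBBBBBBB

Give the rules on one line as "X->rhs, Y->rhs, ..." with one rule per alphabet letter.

  step 0 ⇒ step 1: BACB ⇒ BB·AC·CB·BB
    A ↦ AC
    B ↦ BB
    C ↦ CB

A->AC, B->BB, C->CB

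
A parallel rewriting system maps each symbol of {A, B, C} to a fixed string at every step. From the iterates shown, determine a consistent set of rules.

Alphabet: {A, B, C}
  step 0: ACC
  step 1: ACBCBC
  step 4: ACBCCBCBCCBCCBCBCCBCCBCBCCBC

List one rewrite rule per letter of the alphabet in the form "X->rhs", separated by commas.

  step 0 ⇒ step 1: ACC ⇒ AC·BC·BC
    A ↦ AC
    C ↦ BC
    B ↦ C  (constrained at step 1)

A->AC, B->C, C->BC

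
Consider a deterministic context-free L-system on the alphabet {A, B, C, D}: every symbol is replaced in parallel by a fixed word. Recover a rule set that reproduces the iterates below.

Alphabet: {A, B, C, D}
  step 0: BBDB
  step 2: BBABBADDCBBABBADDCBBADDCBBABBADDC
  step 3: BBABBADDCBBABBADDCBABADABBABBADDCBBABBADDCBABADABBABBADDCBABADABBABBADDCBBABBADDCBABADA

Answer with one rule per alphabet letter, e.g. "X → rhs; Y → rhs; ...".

A->DDC, B->BBA, C->DA, D->BA

  step 2 ⇒ step 3: BBABBADDCBBABBADDCBBADDCBBABBADDC ⇒ BBA·BBA·DDC·BBA·BBA·DDC·BA·BA·DA·BBA·BBA·DDC·BBA·BBA·DDC·BA·BA·DA·BBA·BBA·DDC·BA·BA·DA·BBA·BBA·DDC·BBA·BBA·DDC·BA·BA·DA
    A ↦ DDC
    B ↦ BBA
    C ↦ DA
    D ↦ BA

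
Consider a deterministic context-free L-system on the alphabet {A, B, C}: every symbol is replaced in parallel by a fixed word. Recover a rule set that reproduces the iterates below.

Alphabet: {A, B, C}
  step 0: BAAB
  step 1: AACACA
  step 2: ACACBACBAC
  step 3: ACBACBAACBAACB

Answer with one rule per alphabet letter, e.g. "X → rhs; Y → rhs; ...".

A->AC, B->A, C->B

  step 2 ⇒ step 3: ACACBACBAC ⇒ AC·B·AC·B·A·AC·B·A·AC·B
    A ↦ AC
    B ↦ A
    C ↦ B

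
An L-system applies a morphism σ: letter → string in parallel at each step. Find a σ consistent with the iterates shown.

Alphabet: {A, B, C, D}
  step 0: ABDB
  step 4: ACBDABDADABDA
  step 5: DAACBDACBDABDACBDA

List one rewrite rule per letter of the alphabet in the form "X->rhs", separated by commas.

  step 4 ⇒ step 5: ACBDABDADABDA ⇒ DA·A·C·B·DA·C·B·DA·B·DA·C·B·DA
    A ↦ DA
    B ↦ C
    C ↦ A
    D ↦ B

A->DA, B->C, C->A, D->B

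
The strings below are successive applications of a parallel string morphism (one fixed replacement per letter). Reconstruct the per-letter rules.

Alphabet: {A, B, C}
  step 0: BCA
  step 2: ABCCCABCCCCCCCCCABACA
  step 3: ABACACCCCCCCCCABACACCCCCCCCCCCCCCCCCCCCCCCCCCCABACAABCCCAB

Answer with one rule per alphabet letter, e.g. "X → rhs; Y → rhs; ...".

A->AB, B->ACA, C->CCC

  step 2 ⇒ step 3: ABCCCABCCCCCCCCCABACA ⇒ AB·ACA·CCC·CCC·CCC·AB·ACA·CCC·CCC·CCC·CCC·CCC·CCC·CCC·CCC·CCC·AB·ACA·AB·CCC·AB
    A ↦ AB
    B ↦ ACA
    C ↦ CCC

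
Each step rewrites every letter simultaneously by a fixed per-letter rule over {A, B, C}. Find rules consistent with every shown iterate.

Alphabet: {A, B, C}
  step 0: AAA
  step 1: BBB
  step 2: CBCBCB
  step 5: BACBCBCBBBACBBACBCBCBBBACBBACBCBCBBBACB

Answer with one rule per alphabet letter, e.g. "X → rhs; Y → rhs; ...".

A->B, B->CB, C->BA

  step 1 ⇒ step 2: BBB ⇒ CB·CB·CB
    B ↦ CB
  step 0 ⇒ step 1: AAA ⇒ B·B·B
    A ↦ B
    C ↦ BA  (constrained at step 2)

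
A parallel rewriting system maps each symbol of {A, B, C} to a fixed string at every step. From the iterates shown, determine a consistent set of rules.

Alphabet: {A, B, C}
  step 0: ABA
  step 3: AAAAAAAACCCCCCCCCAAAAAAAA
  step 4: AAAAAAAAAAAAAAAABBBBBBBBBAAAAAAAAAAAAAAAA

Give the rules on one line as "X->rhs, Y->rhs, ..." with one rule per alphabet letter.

  step 3 ⇒ step 4: AAAAAAAACCCCCCCCCAAAAAAAA ⇒ AA·AA·AA·AA·AA·AA·AA·AA·B·B·B·B·B·B·B·B·B·AA·AA·AA·AA·AA·AA·AA·AA
    A ↦ AA
    C ↦ B
    B ↦ CCC  (constrained at step 0)

A->AA, B->CCC, C->B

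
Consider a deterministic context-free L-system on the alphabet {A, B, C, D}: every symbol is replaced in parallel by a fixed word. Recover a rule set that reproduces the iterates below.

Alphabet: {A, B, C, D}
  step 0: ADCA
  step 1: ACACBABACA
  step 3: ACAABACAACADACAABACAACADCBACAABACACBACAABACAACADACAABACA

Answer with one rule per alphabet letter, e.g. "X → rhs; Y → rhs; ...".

A->ACA, B->D, C->AB, D->CB

  step 0 ⇒ step 1: ADCA ⇒ ACA·CB·AB·ACA
    A ↦ ACA
    C ↦ AB
    D ↦ CB
    B ↦ D  (constrained at step 1)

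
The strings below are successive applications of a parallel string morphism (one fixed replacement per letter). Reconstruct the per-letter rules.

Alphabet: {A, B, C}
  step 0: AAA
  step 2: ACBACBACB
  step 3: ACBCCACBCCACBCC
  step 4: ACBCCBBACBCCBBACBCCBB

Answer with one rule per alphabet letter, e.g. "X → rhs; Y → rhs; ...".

  step 3 ⇒ step 4: ACBCCACBCCACBCC ⇒ AC·B·CC·B·B·AC·B·CC·B·B·AC·B·CC·B·B
    A ↦ AC
    B ↦ CC
    C ↦ B

A->AC, B->CC, C->B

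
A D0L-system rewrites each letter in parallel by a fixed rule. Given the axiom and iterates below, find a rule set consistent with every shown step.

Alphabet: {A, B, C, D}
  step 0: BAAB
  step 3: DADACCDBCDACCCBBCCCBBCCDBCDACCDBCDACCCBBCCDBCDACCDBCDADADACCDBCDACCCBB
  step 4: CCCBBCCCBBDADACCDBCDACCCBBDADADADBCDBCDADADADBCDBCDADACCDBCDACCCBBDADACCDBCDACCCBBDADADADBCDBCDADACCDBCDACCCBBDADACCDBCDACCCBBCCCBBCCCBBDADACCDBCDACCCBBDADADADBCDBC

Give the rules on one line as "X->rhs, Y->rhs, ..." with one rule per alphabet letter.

  step 3 ⇒ step 4: DADACCDBCDACCCBBCCCBBCCDBCDACCDBCDACCCBBCCDBCDACCDBCDADADACCDBCDACCCBB ⇒ CC·CBB·CC·CBB·DA·DA·CC·DBC·DA·CC·CBB·DA·DA·DA·DBC·DBC·DA·DA·DA·DBC·DBC·DA·DA·CC·DBC·DA·CC·CBB·DA·DA·CC·DBC·DA·CC·CBB·DA·DA·DA·DBC·DBC·DA·DA·CC·DBC·DA·CC·CBB·DA·DA·CC·DBC·DA·CC·CBB·CC·CBB·CC·CBB·DA·DA·CC·DBC·DA·CC·CBB·DA·DA·DA·DBC·DBC
    A ↦ CBB
    B ↦ DBC
    C ↦ DA
    D ↦ CC

A->CBB, B->DBC, C->DA, D->CC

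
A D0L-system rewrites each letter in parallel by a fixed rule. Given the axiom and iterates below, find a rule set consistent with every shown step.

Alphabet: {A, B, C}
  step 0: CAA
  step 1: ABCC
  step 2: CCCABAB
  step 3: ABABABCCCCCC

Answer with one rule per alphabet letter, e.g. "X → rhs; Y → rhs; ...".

  step 2 ⇒ step 3: CCCABAB ⇒ AB·AB·AB·C·CC·C·CC
    A ↦ C
    B ↦ CC
    C ↦ AB

A->C, B->CC, C->AB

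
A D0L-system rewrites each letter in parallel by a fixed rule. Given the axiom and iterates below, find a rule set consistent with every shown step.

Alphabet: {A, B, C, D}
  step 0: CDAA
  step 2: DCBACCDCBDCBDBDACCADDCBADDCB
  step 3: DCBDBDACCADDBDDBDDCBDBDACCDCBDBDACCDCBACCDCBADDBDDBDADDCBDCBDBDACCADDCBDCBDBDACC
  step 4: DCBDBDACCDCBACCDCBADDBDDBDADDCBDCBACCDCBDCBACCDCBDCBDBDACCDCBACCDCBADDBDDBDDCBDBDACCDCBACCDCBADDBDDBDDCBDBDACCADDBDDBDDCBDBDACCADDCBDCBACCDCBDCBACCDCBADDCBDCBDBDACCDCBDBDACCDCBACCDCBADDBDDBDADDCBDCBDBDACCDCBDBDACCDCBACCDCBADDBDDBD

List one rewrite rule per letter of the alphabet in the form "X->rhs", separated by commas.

A->AD, B->ACC, C->DBD, D->DCB

  step 3 ⇒ step 4: DCBDBDACCADDBDDBDDCBDBDACCDCBDBDACCDCBACCDCBADDBDDBDADDCBDCBDBDACCADDCBDCBDBDACC ⇒ DCB·DBD·ACC·DCB·ACC·DCB·AD·DBD·DBD·AD·DCB·DCB·ACC·DCB·DCB·ACC·DCB·DCB·DBD·ACC·DCB·ACC·DCB·AD·DBD·DBD·DCB·DBD·ACC·DCB·ACC·DCB·AD·DBD·DBD·DCB·DBD·ACC·AD·DBD·DBD·DCB·DBD·ACC·AD·DCB·DCB·ACC·DCB·DCB·ACC·DCB·AD·DCB·DCB·DBD·ACC·DCB·DBD·ACC·DCB·ACC·DCB·AD·DBD·DBD·AD·DCB·DCB·DBD·ACC·DCB·DBD·ACC·DCB·ACC·DCB·AD·DBD·DBD
    A ↦ AD
    B ↦ ACC
    C ↦ DBD
    D ↦ DCB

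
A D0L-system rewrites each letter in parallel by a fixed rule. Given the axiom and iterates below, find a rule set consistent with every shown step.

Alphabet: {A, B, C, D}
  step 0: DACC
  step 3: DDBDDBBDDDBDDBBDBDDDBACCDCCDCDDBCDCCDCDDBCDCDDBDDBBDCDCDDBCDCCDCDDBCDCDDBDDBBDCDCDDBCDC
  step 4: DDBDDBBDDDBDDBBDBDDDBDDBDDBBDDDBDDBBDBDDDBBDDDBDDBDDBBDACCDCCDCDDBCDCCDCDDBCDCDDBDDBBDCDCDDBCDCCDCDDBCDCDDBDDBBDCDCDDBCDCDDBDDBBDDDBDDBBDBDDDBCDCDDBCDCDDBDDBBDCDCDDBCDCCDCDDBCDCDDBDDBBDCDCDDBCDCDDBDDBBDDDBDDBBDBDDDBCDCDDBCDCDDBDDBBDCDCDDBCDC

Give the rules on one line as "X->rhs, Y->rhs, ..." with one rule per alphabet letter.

  step 3 ⇒ step 4: DDBDDBBDDDBDDBBDBDDDBACCDCCDCDDBCDCCDCDDBCDCDDBDDBBDCDCDDBCDCCDCDDBCDCDDBDDBBDCDCDDBCDC ⇒ DDB·DDB·BD·DDB·DDB·BD·BD·DDB·DDB·DDB·BD·DDB·DDB·BD·BD·DDB·BD·DDB·DDB·DDB·BD·AC·CDC·CDC·DDB·CDC·CDC·DDB·CDC·DDB·DDB·BD·CDC·DDB·CDC·CDC·DDB·CDC·DDB·DDB·BD·CDC·DDB·CDC·DDB·DDB·BD·DDB·DDB·BD·BD·DDB·CDC·DDB·CDC·DDB·DDB·BD·CDC·DDB·CDC·CDC·DDB·CDC·DDB·DDB·BD·CDC·DDB·CDC·DDB·DDB·BD·DDB·DDB·BD·BD·DDB·CDC·DDB·CDC·DDB·DDB·BD·CDC·DDB·CDC
    A ↦ AC
    B ↦ BD
    C ↦ CDC
    D ↦ DDB

A->AC, B->BD, C->CDC, D->DDB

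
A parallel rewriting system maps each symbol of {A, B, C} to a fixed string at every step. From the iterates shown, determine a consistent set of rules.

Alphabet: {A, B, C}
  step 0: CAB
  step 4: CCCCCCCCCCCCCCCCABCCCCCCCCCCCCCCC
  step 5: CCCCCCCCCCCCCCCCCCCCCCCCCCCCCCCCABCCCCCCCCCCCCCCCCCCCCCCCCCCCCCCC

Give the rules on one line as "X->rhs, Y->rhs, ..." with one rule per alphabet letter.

A->AB, B->C, C->CC

  step 4 ⇒ step 5: CCCCCCCCCCCCCCCCABCCCCCCCCCCCCCCC ⇒ CC·CC·CC·CC·CC·CC·CC·CC·CC·CC·CC·CC·CC·CC·CC·CC·AB·C·CC·CC·CC·CC·CC·CC·CC·CC·CC·CC·CC·CC·CC·CC·CC
    A ↦ AB
    B ↦ C
    C ↦ CC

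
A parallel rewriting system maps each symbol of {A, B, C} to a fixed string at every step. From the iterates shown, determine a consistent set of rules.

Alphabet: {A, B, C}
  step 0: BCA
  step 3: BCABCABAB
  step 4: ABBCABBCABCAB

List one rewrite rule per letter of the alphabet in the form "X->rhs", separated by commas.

A->C, B->AB, C->B

  step 3 ⇒ step 4: BCABCABAB ⇒ AB·B·C·AB·B·C·AB·C·AB
    A ↦ C
    B ↦ AB
    C ↦ B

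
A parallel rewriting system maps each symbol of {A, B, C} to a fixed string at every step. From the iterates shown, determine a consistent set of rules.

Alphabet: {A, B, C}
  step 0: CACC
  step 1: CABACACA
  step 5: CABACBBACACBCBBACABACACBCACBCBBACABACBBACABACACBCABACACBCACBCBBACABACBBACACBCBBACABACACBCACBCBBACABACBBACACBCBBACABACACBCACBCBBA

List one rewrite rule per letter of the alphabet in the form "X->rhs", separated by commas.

A->BA, B->CB, C->CA

  step 0 ⇒ step 1: CACC ⇒ CA·BA·CA·CA
    A ↦ BA
    C ↦ CA
    B ↦ CB  (constrained at step 1)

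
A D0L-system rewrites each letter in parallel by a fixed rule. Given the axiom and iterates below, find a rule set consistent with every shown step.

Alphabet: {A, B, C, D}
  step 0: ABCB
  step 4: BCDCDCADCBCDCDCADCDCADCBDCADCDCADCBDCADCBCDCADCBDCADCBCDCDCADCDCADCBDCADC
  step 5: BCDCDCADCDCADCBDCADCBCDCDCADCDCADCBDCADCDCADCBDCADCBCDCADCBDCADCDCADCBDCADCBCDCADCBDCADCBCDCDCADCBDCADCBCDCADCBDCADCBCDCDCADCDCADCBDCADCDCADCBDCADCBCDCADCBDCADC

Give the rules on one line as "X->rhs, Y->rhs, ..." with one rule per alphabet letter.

A->B, B->BC, C->DC, D->DCA

  step 4 ⇒ step 5: BCDCDCADCBCDCDCADCDCADCBDCADCDCADCBDCADCBCDCADCBDCADCBCDCDCADCDCADCBDCADC ⇒ BC·DC·DCA·DC·DCA·DC·B·DCA·DC·BC·DC·DCA·DC·DCA·DC·B·DCA·DC·DCA·DC·B·DCA·DC·BC·DCA·DC·B·DCA·DC·DCA·DC·B·DCA·DC·BC·DCA·DC·B·DCA·DC·BC·DC·DCA·DC·B·DCA·DC·BC·DCA·DC·B·DCA·DC·BC·DC·DCA·DC·DCA·DC·B·DCA·DC·DCA·DC·B·DCA·DC·BC·DCA·DC·B·DCA·DC
    A ↦ B
    B ↦ BC
    C ↦ DC
    D ↦ DCA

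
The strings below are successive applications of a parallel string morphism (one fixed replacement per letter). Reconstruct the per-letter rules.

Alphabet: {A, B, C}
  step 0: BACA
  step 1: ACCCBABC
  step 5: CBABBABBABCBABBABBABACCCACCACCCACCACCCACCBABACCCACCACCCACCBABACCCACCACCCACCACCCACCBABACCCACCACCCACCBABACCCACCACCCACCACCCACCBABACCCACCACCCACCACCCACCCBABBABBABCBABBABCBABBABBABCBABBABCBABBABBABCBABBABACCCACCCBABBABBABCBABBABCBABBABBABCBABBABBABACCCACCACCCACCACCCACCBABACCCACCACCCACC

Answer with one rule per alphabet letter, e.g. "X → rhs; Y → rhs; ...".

A->C, B->ACC, C->BAB

  step 0 ⇒ step 1: BACA ⇒ ACC·C·BAB·C
    A ↦ C
    B ↦ ACC
    C ↦ BAB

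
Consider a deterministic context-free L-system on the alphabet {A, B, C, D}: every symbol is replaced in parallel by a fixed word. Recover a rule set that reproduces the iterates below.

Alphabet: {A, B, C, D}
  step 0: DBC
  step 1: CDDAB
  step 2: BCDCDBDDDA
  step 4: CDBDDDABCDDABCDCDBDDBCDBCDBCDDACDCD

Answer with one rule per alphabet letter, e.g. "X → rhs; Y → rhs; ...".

A->BDD, B->DA, C->B, D->CD

  step 1 ⇒ step 2: CDDAB ⇒ B·CD·CD·BDD·DA
    A ↦ BDD
    B ↦ DA
    C ↦ B
    D ↦ CD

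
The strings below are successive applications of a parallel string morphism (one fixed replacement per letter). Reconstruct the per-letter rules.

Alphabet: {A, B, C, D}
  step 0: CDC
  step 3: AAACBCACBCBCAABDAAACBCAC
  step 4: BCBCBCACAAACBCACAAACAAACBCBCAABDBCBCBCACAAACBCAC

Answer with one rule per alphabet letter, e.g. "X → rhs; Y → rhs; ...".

A->BC, B->AA, C->AC, D->BD

  step 3 ⇒ step 4: AAACBCACBCBCAABDAAACBCAC ⇒ BC·BC·BC·AC·AA·AC·BC·AC·AA·AC·AA·AC·BC·BC·AA·BD·BC·BC·BC·AC·AA·AC·BC·AC
    A ↦ BC
    B ↦ AA
    C ↦ AC
    D ↦ BD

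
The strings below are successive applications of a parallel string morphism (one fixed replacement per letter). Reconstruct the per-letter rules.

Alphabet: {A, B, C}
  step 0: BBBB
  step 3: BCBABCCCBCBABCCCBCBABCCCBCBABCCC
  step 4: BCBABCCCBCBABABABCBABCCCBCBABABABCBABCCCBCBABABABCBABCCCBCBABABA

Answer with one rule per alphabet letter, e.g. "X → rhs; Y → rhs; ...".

A->CC, B->BC, C->BA

  step 3 ⇒ step 4: BCBABCCCBCBABCCCBCBABCCCBCBABCCC ⇒ BC·BA·BC·CC·BC·BA·BA·BA·BC·BA·BC·CC·BC·BA·BA·BA·BC·BA·BC·CC·BC·BA·BA·BA·BC·BA·BC·CC·BC·BA·BA·BA
    A ↦ CC
    B ↦ BC
    C ↦ BA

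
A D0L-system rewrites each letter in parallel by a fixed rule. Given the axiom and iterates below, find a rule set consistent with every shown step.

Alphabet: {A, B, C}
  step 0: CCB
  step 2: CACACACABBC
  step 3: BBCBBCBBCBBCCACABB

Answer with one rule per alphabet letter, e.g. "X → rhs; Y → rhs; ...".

  step 2 ⇒ step 3: CACACACABBC ⇒ BB·C·BB·C·BB·C·BB·C·CA·CA·BB
    A ↦ C
    B ↦ CA
    C ↦ BB

A->C, B->CA, C->BB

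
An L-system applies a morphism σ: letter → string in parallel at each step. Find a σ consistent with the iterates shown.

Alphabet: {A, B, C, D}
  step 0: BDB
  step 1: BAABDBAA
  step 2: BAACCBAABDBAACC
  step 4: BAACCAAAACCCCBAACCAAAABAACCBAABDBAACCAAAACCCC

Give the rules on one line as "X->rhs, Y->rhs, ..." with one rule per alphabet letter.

  step 1 ⇒ step 2: BAABDBAA ⇒ BAA·C·C·BAA·BD·BAA·C·C
    A ↦ C
    B ↦ BAA
    D ↦ BD
    C ↦ AA  (constrained at step 2)

A->C, B->BAA, C->AA, D->BD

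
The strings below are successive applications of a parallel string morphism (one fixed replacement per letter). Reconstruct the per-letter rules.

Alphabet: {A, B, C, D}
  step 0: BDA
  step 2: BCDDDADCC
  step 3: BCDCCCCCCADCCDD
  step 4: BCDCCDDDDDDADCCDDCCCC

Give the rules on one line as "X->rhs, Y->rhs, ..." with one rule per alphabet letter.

  step 3 ⇒ step 4: BCDCCCCCCADCCDD ⇒ BC·D·CC·D·D·D·D·D·D·AD·CC·D·D·CC·CC
    A ↦ AD
    B ↦ BC
    C ↦ D
    D ↦ CC

A->AD, B->BC, C->D, D->CC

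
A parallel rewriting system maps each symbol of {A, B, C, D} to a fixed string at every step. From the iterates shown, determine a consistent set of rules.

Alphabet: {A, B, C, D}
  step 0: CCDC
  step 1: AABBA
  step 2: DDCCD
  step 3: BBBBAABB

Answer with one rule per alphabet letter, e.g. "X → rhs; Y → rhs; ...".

  step 2 ⇒ step 3: DDCCD ⇒ BB·BB·A·A·BB
    C ↦ A
    D ↦ BB
  step 1 ⇒ step 2: AABBA ⇒ D·D·C·C·D
    A ↦ D
  step 1 ⇒ step 2: AABBA ⇒ D·D·C·C·D
    B ↦ C

A->D, B->C, C->A, D->BB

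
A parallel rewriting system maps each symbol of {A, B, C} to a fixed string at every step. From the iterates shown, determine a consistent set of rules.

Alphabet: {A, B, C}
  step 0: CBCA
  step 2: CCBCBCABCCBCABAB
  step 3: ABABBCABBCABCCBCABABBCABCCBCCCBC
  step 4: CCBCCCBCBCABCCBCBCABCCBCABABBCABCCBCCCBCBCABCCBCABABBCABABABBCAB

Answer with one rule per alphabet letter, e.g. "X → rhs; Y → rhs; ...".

  step 3 ⇒ step 4: ABABBCABBCABCCBCABABBCABCCBCCCBC ⇒ CC·BC·CC·BC·BC·AB·CC·BC·BC·AB·CC·BC·AB·AB·BC·AB·CC·BC·CC·BC·BC·AB·CC·BC·AB·AB·BC·AB·AB·AB·BC·AB
    A ↦ CC
    B ↦ BC
    C ↦ AB

A->CC, B->BC, C->AB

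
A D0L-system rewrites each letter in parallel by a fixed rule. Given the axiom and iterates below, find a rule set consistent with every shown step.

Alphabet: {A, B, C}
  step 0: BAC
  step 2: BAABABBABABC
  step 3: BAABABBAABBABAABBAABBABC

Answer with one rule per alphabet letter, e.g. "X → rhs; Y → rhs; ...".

  step 2 ⇒ step 3: BAABABBABABC ⇒ BA·AB·AB·BA·AB·BA·BA·AB·BA·AB·BA·BC
    A ↦ AB
    B ↦ BA
    C ↦ BC

A->AB, B->BA, C->BC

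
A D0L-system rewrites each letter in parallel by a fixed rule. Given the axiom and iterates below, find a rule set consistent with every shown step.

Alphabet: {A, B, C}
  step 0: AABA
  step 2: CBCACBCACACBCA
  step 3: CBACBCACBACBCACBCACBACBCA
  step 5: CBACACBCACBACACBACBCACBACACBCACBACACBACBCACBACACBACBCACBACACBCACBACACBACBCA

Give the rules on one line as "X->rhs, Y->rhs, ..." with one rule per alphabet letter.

A->CA, B->A, C->CB

  step 2 ⇒ step 3: CBCACBCACACBCA ⇒ CB·A·CB·CA·CB·A·CB·CA·CB·CA·CB·A·CB·CA
    A ↦ CA
    B ↦ A
    C ↦ CB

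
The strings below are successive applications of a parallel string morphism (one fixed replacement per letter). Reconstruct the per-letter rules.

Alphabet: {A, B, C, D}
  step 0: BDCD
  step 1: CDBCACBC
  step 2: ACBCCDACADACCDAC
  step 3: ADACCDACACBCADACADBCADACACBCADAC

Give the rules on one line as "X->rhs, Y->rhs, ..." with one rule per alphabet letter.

A->AD, B->CD, C->AC, D->BC

  step 2 ⇒ step 3: ACBCCDACADACCDAC ⇒ AD·AC·CD·AC·AC·BC·AD·AC·AD·BC·AD·AC·AC·BC·AD·AC
    A ↦ AD
    B ↦ CD
    C ↦ AC
    D ↦ BC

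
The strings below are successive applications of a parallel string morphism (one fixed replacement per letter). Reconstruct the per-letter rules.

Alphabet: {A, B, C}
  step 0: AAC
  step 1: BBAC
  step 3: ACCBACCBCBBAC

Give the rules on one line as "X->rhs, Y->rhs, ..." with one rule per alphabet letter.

  step 0 ⇒ step 1: AAC ⇒ B·B·AC
    A ↦ B
    C ↦ AC
    B ↦ CB  (constrained at step 1)

A->B, B->CB, C->AC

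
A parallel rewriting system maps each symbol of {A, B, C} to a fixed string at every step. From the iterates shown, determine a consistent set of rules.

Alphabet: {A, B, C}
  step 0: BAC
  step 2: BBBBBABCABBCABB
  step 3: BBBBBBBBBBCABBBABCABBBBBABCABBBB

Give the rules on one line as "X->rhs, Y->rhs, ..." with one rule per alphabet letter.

A->CA, B->BB, C->BAB

  step 2 ⇒ step 3: BBBBBABCABBCABB ⇒ BB·BB·BB·BB·BB·CA·BB·BAB·CA·BB·BB·BAB·CA·BB·BB
    A ↦ CA
    B ↦ BB
    C ↦ BAB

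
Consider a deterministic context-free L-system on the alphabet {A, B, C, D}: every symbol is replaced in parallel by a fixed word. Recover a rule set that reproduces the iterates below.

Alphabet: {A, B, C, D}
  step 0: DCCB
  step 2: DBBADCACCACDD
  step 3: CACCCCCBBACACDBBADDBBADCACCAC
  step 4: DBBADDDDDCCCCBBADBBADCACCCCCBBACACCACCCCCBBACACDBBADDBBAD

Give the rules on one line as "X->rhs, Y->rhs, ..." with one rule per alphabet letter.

  step 3 ⇒ step 4: CACCCCCBBACACDBBADDBBADCACCAC ⇒ D·BBA·D·D·D·D·D·CC·CC·BBA·D·BBA·D·CAC·CC·CC·BBA·CAC·CAC·CC·CC·BBA·CAC·D·BBA·D·D·BBA·D
    A ↦ BBA
    B ↦ CC
    C ↦ D
    D ↦ CAC

A->BBA, B->CC, C->D, D->CAC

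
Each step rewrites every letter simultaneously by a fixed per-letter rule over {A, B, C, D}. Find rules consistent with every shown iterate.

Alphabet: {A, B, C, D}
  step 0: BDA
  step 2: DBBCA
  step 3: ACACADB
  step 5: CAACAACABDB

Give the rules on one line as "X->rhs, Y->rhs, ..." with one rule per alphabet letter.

  step 2 ⇒ step 3: DBBCA ⇒ A·CA·CA·D·B
    A ↦ B
    B ↦ CA
    C ↦ D
    D ↦ A

A->B, B->CA, C->D, D->A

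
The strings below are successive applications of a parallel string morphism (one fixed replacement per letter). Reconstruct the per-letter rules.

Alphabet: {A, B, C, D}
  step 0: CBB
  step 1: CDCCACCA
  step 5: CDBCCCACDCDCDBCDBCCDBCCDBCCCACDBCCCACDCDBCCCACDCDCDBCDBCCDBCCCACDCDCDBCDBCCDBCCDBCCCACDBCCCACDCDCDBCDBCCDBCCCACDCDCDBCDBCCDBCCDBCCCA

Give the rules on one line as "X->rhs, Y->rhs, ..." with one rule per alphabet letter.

A->B, B->CCA, C->CD, D->BC

  step 0 ⇒ step 1: CBB ⇒ CD·CCA·CCA
    B ↦ CCA
    C ↦ CD
    A ↦ B  (constrained at step 1)
    D ↦ BC  (constrained at step 1)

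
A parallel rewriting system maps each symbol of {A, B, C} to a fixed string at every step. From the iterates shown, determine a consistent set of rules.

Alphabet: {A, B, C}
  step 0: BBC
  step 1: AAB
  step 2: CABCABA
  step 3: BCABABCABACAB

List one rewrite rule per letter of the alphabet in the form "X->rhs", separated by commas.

  step 2 ⇒ step 3: CABCABA ⇒ B·CAB·A·B·CAB·A·CAB
    A ↦ CAB
    B ↦ A
    C ↦ B

A->CAB, B->A, C->B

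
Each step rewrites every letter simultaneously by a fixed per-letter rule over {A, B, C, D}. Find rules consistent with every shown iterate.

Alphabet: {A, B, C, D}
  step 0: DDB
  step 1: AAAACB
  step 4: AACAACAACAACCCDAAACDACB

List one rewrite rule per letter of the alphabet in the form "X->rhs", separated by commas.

  step 0 ⇒ step 1: DDB ⇒ AA·AA·CB
    B ↦ CB
    D ↦ AA
    A ↦ C  (constrained at step 1)
    C ↦ DA  (constrained at step 1)

A->C, B->CB, C->DA, D->AA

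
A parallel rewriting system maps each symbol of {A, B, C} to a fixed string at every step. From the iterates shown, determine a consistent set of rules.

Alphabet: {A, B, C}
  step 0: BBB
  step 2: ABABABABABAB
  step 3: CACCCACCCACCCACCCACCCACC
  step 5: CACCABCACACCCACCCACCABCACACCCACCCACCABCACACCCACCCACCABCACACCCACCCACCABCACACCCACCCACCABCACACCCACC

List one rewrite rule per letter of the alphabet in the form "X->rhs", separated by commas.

  step 2 ⇒ step 3: ABABABABABAB ⇒ CA·CC·CA·CC·CA·CC·CA·CC·CA·CC·CA·CC
    A ↦ CA
    B ↦ CC
    C ↦ AB  (constrained at step 3)

A->CA, B->CC, C->AB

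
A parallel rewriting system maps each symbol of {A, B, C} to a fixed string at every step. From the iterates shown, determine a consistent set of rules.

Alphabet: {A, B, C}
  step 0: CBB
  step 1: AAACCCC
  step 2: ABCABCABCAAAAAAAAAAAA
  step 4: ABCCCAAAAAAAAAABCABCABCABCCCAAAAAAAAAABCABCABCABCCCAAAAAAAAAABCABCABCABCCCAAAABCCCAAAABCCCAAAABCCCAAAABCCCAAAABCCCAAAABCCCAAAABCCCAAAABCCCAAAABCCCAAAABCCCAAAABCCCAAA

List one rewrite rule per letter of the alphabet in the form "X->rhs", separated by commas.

  step 1 ⇒ step 2: AAACCCC ⇒ ABC·ABC·ABC·AAA·AAA·AAA·AAA
    A ↦ ABC
    C ↦ AAA
  step 0 ⇒ step 1: CBB ⇒ AAA·CC·CC
    B ↦ CC

A->ABC, B->CC, C->AAA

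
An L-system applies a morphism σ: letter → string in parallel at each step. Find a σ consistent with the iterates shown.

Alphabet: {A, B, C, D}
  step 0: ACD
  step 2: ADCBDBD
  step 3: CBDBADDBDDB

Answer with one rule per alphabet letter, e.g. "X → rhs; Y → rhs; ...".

  step 2 ⇒ step 3: ADCBDBD ⇒ CB·DB·A·D·DB·D·DB
    A ↦ CB
    B ↦ D
    C ↦ A
    D ↦ DB

A->CB, B->D, C->A, D->DB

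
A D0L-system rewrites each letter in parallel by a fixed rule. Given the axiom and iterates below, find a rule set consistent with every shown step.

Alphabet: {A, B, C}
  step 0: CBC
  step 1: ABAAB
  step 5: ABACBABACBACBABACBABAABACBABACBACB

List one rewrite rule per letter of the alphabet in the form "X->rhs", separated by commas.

  step 0 ⇒ step 1: CBC ⇒ AB·A·AB
    B ↦ A
    C ↦ AB
    A ↦ CB  (constrained at step 1)

A->CB, B->A, C->AB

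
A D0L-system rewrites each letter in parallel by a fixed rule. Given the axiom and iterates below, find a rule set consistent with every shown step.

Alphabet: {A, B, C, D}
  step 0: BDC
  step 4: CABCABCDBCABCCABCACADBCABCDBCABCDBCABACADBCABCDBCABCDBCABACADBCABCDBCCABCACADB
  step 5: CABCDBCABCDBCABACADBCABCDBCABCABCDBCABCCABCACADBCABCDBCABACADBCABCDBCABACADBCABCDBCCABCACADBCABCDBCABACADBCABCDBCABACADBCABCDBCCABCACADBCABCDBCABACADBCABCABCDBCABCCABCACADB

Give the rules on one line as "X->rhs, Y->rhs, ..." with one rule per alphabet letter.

A->C, B->DB, C->CAB, D->ACA

  step 4 ⇒ step 5: CABCABCDBCABCCABCACADBCABCDBCABCDBCABACADBCABCDBCABCDBCABACADBCABCDBCCABCACADB ⇒ CAB·C·DB·CAB·C·DB·CAB·ACA·DB·CAB·C·DB·CAB·CAB·C·DB·CAB·C·CAB·C·ACA·DB·CAB·C·DB·CAB·ACA·DB·CAB·C·DB·CAB·ACA·DB·CAB·C·DB·C·CAB·C·ACA·DB·CAB·C·DB·CAB·ACA·DB·CAB·C·DB·CAB·ACA·DB·CAB·C·DB·C·CAB·C·ACA·DB·CAB·C·DB·CAB·ACA·DB·CAB·CAB·C·DB·CAB·C·CAB·C·ACA·DB
    A ↦ C
    B ↦ DB
    C ↦ CAB
    D ↦ ACA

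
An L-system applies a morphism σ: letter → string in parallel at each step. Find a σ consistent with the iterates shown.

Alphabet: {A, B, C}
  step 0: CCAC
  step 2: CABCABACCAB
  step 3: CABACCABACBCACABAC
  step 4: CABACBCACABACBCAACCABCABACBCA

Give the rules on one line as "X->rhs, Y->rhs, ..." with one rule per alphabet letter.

A->B, B->AC, C->CA

  step 3 ⇒ step 4: CABACCABACBCACABAC ⇒ CA·B·AC·B·CA·CA·B·AC·B·CA·AC·CA·B·CA·B·AC·B·CA
    A ↦ B
    B ↦ AC
    C ↦ CA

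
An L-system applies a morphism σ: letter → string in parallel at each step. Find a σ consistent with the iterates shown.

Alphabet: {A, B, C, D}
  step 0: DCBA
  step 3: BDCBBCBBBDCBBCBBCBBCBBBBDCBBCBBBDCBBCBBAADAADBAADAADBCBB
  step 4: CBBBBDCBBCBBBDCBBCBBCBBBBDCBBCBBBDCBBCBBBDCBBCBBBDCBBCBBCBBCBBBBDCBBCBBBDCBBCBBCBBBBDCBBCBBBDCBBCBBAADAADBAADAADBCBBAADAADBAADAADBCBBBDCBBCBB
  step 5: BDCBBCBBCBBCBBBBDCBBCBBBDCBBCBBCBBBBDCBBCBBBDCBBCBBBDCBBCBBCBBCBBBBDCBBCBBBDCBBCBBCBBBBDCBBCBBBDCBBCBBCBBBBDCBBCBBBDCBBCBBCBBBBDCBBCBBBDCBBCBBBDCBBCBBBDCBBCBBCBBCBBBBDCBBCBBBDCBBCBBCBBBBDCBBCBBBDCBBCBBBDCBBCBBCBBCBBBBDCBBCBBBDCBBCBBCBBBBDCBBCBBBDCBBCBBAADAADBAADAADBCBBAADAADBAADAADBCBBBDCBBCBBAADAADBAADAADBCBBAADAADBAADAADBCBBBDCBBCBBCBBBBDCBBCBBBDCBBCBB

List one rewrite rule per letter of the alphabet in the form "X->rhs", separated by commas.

  step 4 ⇒ step 5: CBBBBDCBBCBBBDCBBCBBCBBBBDCBBCBBBDCBBCBBBDCBBCBBBDCBBCBBCBBCBBBBDCBBCBBBDCBBCBBCBBBBDCBBCBBBDCBBCBBAADAADBAADAADBCBBAADAADBAADAADBCBBBDCBBCBB ⇒ BD·CBB·CBB·CBB·CBB·B·BD·CBB·CBB·BD·CBB·CBB·CBB·B·BD·CBB·CBB·BD·CBB·CBB·BD·CBB·CBB·CBB·CBB·B·BD·CBB·CBB·BD·CBB·CBB·CBB·B·BD·CBB·CBB·BD·CBB·CBB·CBB·B·BD·CBB·CBB·BD·CBB·CBB·CBB·B·BD·CBB·CBB·BD·CBB·CBB·BD·CBB·CBB·BD·CBB·CBB·CBB·CBB·B·BD·CBB·CBB·BD·CBB·CBB·CBB·B·BD·CBB·CBB·BD·CBB·CBB·BD·CBB·CBB·CBB·CBB·B·BD·CBB·CBB·BD·CBB·CBB·CBB·B·BD·CBB·CBB·BD·CBB·CBB·AAD·AAD·B·AAD·AAD·B·CBB·AAD·AAD·B·AAD·AAD·B·CBB·BD·CBB·CBB·AAD·AAD·B·AAD·AAD·B·CBB·AAD·AAD·B·AAD·AAD·B·CBB·BD·CBB·CBB·CBB·B·BD·CBB·CBB·BD·CBB·CBB
    A ↦ AAD
    B ↦ CBB
    C ↦ BD
    D ↦ B

A->AAD, B->CBB, C->BD, D->B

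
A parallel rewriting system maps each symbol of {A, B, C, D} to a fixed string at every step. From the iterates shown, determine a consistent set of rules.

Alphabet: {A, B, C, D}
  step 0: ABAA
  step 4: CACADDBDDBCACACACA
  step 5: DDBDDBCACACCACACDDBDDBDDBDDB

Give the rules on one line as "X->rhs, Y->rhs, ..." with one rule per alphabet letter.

A->B, B->C, C->DD, D->CA

  step 4 ⇒ step 5: CACADDBDDBCACACACA ⇒ DD·B·DD·B·CA·CA·C·CA·CA·C·DD·B·DD·B·DD·B·DD·B
    A ↦ B
    B ↦ C
    C ↦ DD
    D ↦ CA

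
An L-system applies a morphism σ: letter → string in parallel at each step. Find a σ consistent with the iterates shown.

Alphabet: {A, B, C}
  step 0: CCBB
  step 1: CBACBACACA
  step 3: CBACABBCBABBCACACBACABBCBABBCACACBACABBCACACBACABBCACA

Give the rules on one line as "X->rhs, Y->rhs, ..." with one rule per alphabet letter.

  step 0 ⇒ step 1: CCBB ⇒ CBA·CBA·CA·CA
    B ↦ CA
    C ↦ CBA
    A ↦ BB  (constrained at step 1)

A->BB, B->CA, C->CBA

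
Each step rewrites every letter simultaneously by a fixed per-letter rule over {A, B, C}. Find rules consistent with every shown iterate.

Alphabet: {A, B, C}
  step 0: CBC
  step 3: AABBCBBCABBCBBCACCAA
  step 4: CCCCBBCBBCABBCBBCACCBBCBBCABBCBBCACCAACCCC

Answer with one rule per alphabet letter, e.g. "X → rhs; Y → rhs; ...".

A->CC, B->BBC, C->A

  step 3 ⇒ step 4: AABBCBBCABBCBBCACCAA ⇒ CC·CC·BBC·BBC·A·BBC·BBC·A·CC·BBC·BBC·A·BBC·BBC·A·CC·A·A·CC·CC
    A ↦ CC
    B ↦ BBC
    C ↦ A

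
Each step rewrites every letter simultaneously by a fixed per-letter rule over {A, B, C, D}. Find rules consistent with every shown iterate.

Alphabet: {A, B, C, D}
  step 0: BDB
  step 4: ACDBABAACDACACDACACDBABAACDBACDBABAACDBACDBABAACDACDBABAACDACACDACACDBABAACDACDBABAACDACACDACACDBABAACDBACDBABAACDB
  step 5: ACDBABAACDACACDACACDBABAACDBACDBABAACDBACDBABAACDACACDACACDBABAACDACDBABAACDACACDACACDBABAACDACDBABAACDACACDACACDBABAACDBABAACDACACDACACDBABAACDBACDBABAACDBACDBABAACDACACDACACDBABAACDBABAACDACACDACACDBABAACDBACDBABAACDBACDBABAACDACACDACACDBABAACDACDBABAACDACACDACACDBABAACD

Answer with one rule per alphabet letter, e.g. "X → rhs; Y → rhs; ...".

  step 4 ⇒ step 5: ACDBABAACDACACDACACDBABAACDBACDBABAACDBACDBABAACDACDBABAACDACACDACACDBABAACDACDBABAACDACACDACACDBABAACDBACDBABAACDB ⇒ AC·DB·ABA·ACD·AC·ACD·AC·AC·DB·ABA·AC·DB·AC·DB·ABA·AC·DB·AC·DB·ABA·ACD·AC·ACD·AC·AC·DB·ABA·ACD·AC·DB·ABA·ACD·AC·ACD·AC·AC·DB·ABA·ACD·AC·DB·ABA·ACD·AC·ACD·AC·AC·DB·ABA·AC·DB·ABA·ACD·AC·ACD·AC·AC·DB·ABA·AC·DB·AC·DB·ABA·AC·DB·AC·DB·ABA·ACD·AC·ACD·AC·AC·DB·ABA·AC·DB·ABA·ACD·AC·ACD·AC·AC·DB·ABA·AC·DB·AC·DB·ABA·AC·DB·AC·DB·ABA·ACD·AC·ACD·AC·AC·DB·ABA·ACD·AC·DB·ABA·ACD·AC·ACD·AC·AC·DB·ABA·ACD
    A ↦ AC
    B ↦ ACD
    C ↦ DB
    D ↦ ABA

A->AC, B->ACD, C->DB, D->ABA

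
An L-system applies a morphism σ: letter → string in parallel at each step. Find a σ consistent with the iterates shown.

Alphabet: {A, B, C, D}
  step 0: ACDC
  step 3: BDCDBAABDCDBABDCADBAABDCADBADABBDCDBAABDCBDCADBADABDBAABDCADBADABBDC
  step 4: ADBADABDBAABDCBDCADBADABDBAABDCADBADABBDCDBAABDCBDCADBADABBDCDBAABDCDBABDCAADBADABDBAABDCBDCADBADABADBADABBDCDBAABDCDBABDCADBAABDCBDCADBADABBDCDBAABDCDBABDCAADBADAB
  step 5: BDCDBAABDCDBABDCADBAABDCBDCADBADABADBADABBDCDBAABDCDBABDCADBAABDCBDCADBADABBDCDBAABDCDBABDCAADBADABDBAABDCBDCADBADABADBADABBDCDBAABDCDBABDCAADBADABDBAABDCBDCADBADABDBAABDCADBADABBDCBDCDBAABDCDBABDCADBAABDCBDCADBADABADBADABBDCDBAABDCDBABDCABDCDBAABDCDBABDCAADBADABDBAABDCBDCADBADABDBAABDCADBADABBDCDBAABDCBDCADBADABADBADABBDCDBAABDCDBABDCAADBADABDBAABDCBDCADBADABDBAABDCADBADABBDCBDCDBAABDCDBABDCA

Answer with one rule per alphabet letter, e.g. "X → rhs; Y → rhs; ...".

  step 4 ⇒ step 5: ADBADABDBAABDCBDCADBADABDBAABDCADBADABBDCDBAABDCBDCADBADABBDCDBAABDCDBABDCAADBADABDBAABDCBDCADBADABADBADABBDCDBAABDCDBABDCADBAABDCBDCADBADABBDCDBAABDCDBABDCAADBADAB ⇒ BDC·DBA·A·BDC·DBA·BDC·A·DBA·A·BDC·BDC·A·DBA·DAB·A·DBA·DAB·BDC·DBA·A·BDC·DBA·BDC·A·DBA·A·BDC·BDC·A·DBA·DAB·BDC·DBA·A·BDC·DBA·BDC·A·A·DBA·DAB·DBA·A·BDC·BDC·A·DBA·DAB·A·DBA·DAB·BDC·DBA·A·BDC·DBA·BDC·A·A·DBA·DAB·DBA·A·BDC·BDC·A·DBA·DAB·DBA·A·BDC·A·DBA·DAB·BDC·BDC·DBA·A·BDC·DBA·BDC·A·DBA·A·BDC·BDC·A·DBA·DAB·A·DBA·DAB·BDC·DBA·A·BDC·DBA·BDC·A·BDC·DBA·A·BDC·DBA·BDC·A·A·DBA·DAB·DBA·A·BDC·BDC·A·DBA·DAB·DBA·A·BDC·A·DBA·DAB·BDC·DBA·A·BDC·BDC·A·DBA·DAB·A·DBA·DAB·BDC·DBA·A·BDC·DBA·BDC·A·A·DBA·DAB·DBA·A·BDC·BDC·A·DBA·DAB·DBA·A·BDC·A·DBA·DAB·BDC·BDC·DBA·A·BDC·DBA·BDC·A
    A ↦ BDC
    B ↦ A
    C ↦ DAB
    D ↦ DBA

A->BDC, B->A, C->DAB, D->DBA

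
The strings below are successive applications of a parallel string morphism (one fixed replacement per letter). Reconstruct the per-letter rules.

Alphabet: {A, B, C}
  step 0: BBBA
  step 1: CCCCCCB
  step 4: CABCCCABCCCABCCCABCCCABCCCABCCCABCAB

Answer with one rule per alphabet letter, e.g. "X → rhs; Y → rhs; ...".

A->B, B->CC, C->CA

  step 0 ⇒ step 1: BBBA ⇒ CC·CC·CC·B
    A ↦ B
    B ↦ CC
    C ↦ CA  (constrained at step 1)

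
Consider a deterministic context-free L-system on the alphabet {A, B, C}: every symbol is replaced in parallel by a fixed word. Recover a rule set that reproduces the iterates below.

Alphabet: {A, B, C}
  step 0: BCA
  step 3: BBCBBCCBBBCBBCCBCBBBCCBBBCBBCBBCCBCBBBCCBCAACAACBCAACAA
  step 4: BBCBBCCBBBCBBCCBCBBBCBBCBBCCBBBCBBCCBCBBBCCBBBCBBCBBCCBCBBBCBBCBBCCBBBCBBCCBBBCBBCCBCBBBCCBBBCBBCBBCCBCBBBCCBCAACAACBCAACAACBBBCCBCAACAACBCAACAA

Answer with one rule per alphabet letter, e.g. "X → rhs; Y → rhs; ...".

A->CAA, B->BBC, C->CB

  step 3 ⇒ step 4: BBCBBCCBBBCBBCCBCBBBCCBBBCBBCBBCCBCBBBCCBCAACAACBCAACAA ⇒ BBC·BBC·CB·BBC·BBC·CB·CB·BBC·BBC·BBC·CB·BBC·BBC·CB·CB·BBC·CB·BBC·BBC·BBC·CB·CB·BBC·BBC·BBC·CB·BBC·BBC·CB·BBC·BBC·CB·CB·BBC·CB·BBC·BBC·BBC·CB·CB·BBC·CB·CAA·CAA·CB·CAA·CAA·CB·BBC·CB·CAA·CAA·CB·CAA·CAA
    A ↦ CAA
    B ↦ BBC
    C ↦ CB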